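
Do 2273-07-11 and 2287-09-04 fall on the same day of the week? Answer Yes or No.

No

From Jul 11, 2273 to Sep 4, 2287 is 5168 days.
5168 mod 7 = 2, so they are different weekdays.
(Jul 11, 2273 is a Friday; Sep 4, 2287 is a Sunday.)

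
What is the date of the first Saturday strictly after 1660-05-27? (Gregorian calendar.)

May 27, 1660 is a Thursday.
From Thursday to the next Saturday is 2 days.
May 27, 1660 + 2 = May 29, 1660.

May 29, 1660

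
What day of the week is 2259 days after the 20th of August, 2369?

Monday

Aug 20, 2369 is a Wednesday.
2259 mod 7 = 5, so 2259 days after a Wednesday is Wednesday + 5 = Monday.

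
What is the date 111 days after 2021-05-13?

May has 31 days: +19 → Jun 1, 2021 (92 left).
Jun has 30 days: +30 → Jul 1, 2021 (62 left).
Jul has 31 days: +31 → Aug 1, 2021 (31 left).
Aug has 31 days: +31 → Sep 1, 2021 (0 left).

September 1, 2021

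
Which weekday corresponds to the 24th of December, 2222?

Doomsday rule: the anchor day for the 2200s is Friday. For year 22: 22÷12 = 1 r 10, and 10÷4 = 2, so 1+10+2 = 13.
Friday + 13 ≡ Thursday — that's 2222's doomsday.
In December the doomsday date is Dec 12.
Dec 24 is 12 days after Dec 12; 12 mod 7 = 5, so Thursday + 5 = Tuesday.

Tuesday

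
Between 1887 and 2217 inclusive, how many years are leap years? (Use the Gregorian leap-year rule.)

Multiples of 4 in [1887,2217]: 83.
Of those, multiples of 100: 4 (not leap unless ÷400).
Multiples of 400: 1.
Leap years = 83 − 4 + 1 = 80.

80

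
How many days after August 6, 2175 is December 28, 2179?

Aug 6, 2175 → Aug 6, 2176: 366 days (Feb 29, 2176 is in that span).
Aug 6, 2176 → Aug 6, 2177: 365 days.
Aug 6, 2177 → Aug 6, 2178: 365 days.
Aug 6, 2178 → Aug 6, 2179: 365 days.
Aug 6, 2179 → Sep 6, 2179: 31 days (August has 31).
Sep 6, 2179 → Oct 6, 2179: 30 days (September has 30).
Oct 6, 2179 → Nov 6, 2179: 31 days (October has 31).
Nov 6, 2179 → Dec 6, 2179: 30 days (November has 30).
Dec 6, 2179 → Dec 28, 2179: 22 days.
Total: 1605 days.

1605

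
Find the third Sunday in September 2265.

September 1, 2265 is a Friday.
The first Sunday is therefore September 3 (2 days later).
The third Sunday is 3 + 2×7 = September 17.

September 17, 2265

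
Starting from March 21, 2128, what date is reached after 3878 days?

+365 (one year) → Mar 21, 2129 (3513 left).
+365 (one year) → Mar 21, 2130 (3148 left).
+365 (one year) → Mar 21, 2131 (2783 left).
+366 (one year; includes Feb 29, 2132) → Mar 21, 2132 (2417 left).
+365 (one year) → Mar 21, 2133 (2052 left).
+365 (one year) → Mar 21, 2134 (1687 left).
+365 (one year) → Mar 21, 2135 (1322 left).
+366 (one year; includes Feb 29, 2136) → Mar 21, 2136 (956 left).
+365 (one year) → Mar 21, 2137 (591 left).
+365 (one year) → Mar 21, 2138 (226 left).
Mar has 31 days: +11 → Apr 1, 2138 (215 left).
Apr has 30 days: +30 → May 1, 2138 (185 left).
May has 31 days: +31 → Jun 1, 2138 (154 left).
Jun has 30 days: +30 → Jul 1, 2138 (124 left).
Jul has 31 days: +31 → Aug 1, 2138 (93 left).
Aug has 31 days: +31 → Sep 1, 2138 (62 left).
Sep has 30 days: +30 → Oct 1, 2138 (32 left).
Oct has 31 days: +31 → Nov 1, 2138 (1 left).
+1 → Nov 2, 2138.

November 2, 2138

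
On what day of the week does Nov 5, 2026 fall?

Thursday

Doomsday rule: the anchor day for the 2000s is Tuesday. For year 26: 26÷12 = 2 r 2, and 2÷4 = 0, so 2+2+0 = 4.
Tuesday + 4 ≡ Saturday — that's 2026's doomsday.
In November the doomsday date is Nov 7.
Nov 5 is 2 days before Nov 7; 2 mod 7 = 2, so Saturday − 2 = Thursday.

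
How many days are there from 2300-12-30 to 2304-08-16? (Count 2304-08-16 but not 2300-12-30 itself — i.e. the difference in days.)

Dec 30, 2300 → Dec 30, 2301: 365 days.
Dec 30, 2301 → Dec 30, 2302: 365 days.
Dec 30, 2302 → Dec 30, 2303: 365 days.
Dec 30, 2303 → Jan 30, 2304: 31 days (December has 31).
Jan 30, 2304 → Feb 29, 2304: 30 days (January has 31).
Feb 29, 2304 → Mar 29, 2304: 29 days (February has 29).
Mar 29, 2304 → Apr 29, 2304: 31 days (March has 31).
Apr 29, 2304 → May 29, 2304: 30 days (April has 30).
May 29, 2304 → Jun 29, 2304: 31 days (May has 31).
Jun 29, 2304 → Jul 29, 2304: 30 days (June has 30).
Jul 29, 2304 → Aug 16, 2304: 18 days.
Total: 1325 days.

1325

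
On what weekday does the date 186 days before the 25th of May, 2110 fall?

First find the weekday of May 25, 2110. Doomsday rule: the anchor day for the 2100s is Sunday. For year 10: 10÷12 = 0 r 10, and 10÷4 = 2, so 0+10+2 = 12.
Sunday + 12 ≡ Friday — that's 2110's doomsday.
In May the doomsday date is May 9.
May 25 is 16 days after May 9; 16 mod 7 = 2, so Friday + 2 = Sunday.
186 mod 7 = 4, so 186 days before a Sunday is Sunday − 4 = Wednesday.

Wednesday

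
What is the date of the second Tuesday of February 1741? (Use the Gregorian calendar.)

February 14, 1741

February 1, 1741 is a Wednesday.
The first Tuesday is therefore February 7 (6 days later).
The second Tuesday is 7 + 1×7 = February 14.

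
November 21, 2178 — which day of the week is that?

Saturday

Doomsday rule: the anchor day for the 2100s is Sunday. For year 78: 78÷12 = 6 r 6, and 6÷4 = 1, so 6+6+1 = 13.
Sunday + 13 ≡ Saturday — that's 2178's doomsday.
In November the doomsday date is Nov 7.
Nov 21 is 14 days after Nov 7; 14 mod 7 = 0, so Saturday + 0 = Saturday.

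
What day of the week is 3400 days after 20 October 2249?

Thursday

First find the weekday of Oct 20, 2249. Doomsday rule: the anchor day for the 2200s is Friday. For year 49: 49÷12 = 4 r 1, and 1÷4 = 0, so 4+1+0 = 5.
Friday + 5 ≡ Wednesday — that's 2249's doomsday.
In October the doomsday date is Oct 10.
Oct 20 is 10 days after Oct 10; 10 mod 7 = 3, so Wednesday + 3 = Saturday.
3400 mod 7 = 5, so 3400 days after a Saturday is Saturday + 5 = Thursday.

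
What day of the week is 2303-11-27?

Friday

Doomsday rule: the anchor day for the 2300s is Wednesday. For year 03: 3÷12 = 0 r 3, and 3÷4 = 0, so 0+3+0 = 3.
Wednesday + 3 ≡ Saturday — that's 2303's doomsday.
In November the doomsday date is Nov 7.
Nov 27 is 20 days after Nov 7; 20 mod 7 = 6, so Saturday + 6 = Friday.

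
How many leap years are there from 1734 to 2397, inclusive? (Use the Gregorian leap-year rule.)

Multiples of 4 in [1734,2397]: 166.
Of those, multiples of 100: 6 (not leap unless ÷400).
Multiples of 400: 1.
Leap years = 166 − 6 + 1 = 161.

161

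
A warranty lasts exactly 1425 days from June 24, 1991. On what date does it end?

+366 (one year; includes Feb 29, 1992) → Jun 24, 1992 (1059 left).
+365 (one year) → Jun 24, 1993 (694 left).
+365 (one year) → Jun 24, 1994 (329 left).
Jun has 30 days: +7 → Jul 1, 1994 (322 left).
Jul has 31 days: +31 → Aug 1, 1994 (291 left).
Aug has 31 days: +31 → Sep 1, 1994 (260 left).
Sep has 30 days: +30 → Oct 1, 1994 (230 left).
Oct has 31 days: +31 → Nov 1, 1994 (199 left).
Nov has 30 days: +30 → Dec 1, 1994 (169 left).
Dec has 31 days: +31 → Jan 1, 1995 (138 left).
Jan has 31 days: +31 → Feb 1, 1995 (107 left).
Feb has 28 days: +28 → Mar 1, 1995 (79 left).
Mar has 31 days: +31 → Apr 1, 1995 (48 left).
Apr has 30 days: +30 → May 1, 1995 (18 left).
+18 → May 19, 1995.

May 19, 1995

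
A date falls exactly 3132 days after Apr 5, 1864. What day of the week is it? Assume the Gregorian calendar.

First find the weekday of Apr 5, 1864. Doomsday rule: the anchor day for the 1800s is Friday. For year 64: 64÷12 = 5 r 4, and 4÷4 = 1, so 5+4+1 = 10.
Friday + 10 ≡ Monday — that's 1864's doomsday.
In April the doomsday date is Apr 4.
Apr 5 is 1 day after Apr 4; 1 mod 7 = 1, so Monday + 1 = Tuesday.
3132 mod 7 = 3, so 3132 days after a Tuesday is Tuesday + 3 = Friday.

Friday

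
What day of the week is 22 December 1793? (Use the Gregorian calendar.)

Sunday

Doomsday rule: the anchor day for the 1700s is Sunday. For year 93: 93÷12 = 7 r 9, and 9÷4 = 2, so 7+9+2 = 18.
Sunday + 18 ≡ Thursday — that's 1793's doomsday.
In December the doomsday date is Dec 12.
Dec 22 is 10 days after Dec 12; 10 mod 7 = 3, so Thursday + 3 = Sunday.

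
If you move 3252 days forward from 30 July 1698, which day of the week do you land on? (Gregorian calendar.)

First find the weekday of Jul 30, 1698. Doomsday rule: the anchor day for the 1600s is Tuesday. For year 98: 98÷12 = 8 r 2, and 2÷4 = 0, so 8+2+0 = 10.
Tuesday + 10 ≡ Friday — that's 1698's doomsday.
In July the doomsday date is Jul 11.
Jul 30 is 19 days after Jul 11; 19 mod 7 = 5, so Friday + 5 = Wednesday.
3252 mod 7 = 4, so 3252 days after a Wednesday is Wednesday + 4 = Sunday.

Sunday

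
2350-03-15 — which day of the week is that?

Doomsday rule: the anchor day for the 2300s is Wednesday. For year 50: 50÷12 = 4 r 2, and 2÷4 = 0, so 4+2+0 = 6.
Wednesday + 6 ≡ Tuesday — that's 2350's doomsday.
In March the doomsday date is Mar 14.
Mar 15 is 1 day after Mar 14; 1 mod 7 = 1, so Tuesday + 1 = Wednesday.

Wednesday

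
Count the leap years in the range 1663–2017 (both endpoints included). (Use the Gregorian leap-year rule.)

Multiples of 4 in [1663,2017]: 89.
Of those, multiples of 100: 4 (not leap unless ÷400).
Multiples of 400: 1.
Leap years = 89 − 4 + 1 = 86.

86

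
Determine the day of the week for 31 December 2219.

Doomsday rule: the anchor day for the 2200s is Friday. For year 19: 19÷12 = 1 r 7, and 7÷4 = 1, so 1+7+1 = 9.
Friday + 9 ≡ Sunday — that's 2219's doomsday.
In December the doomsday date is Dec 12.
Dec 31 is 19 days after Dec 12; 19 mod 7 = 5, so Sunday + 5 = Friday.

Friday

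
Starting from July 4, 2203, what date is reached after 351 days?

Jul has 31 days: +28 → Aug 1, 2203 (323 left).
Aug has 31 days: +31 → Sep 1, 2203 (292 left).
Sep has 30 days: +30 → Oct 1, 2203 (262 left).
Oct has 31 days: +31 → Nov 1, 2203 (231 left).
Nov has 30 days: +30 → Dec 1, 2203 (201 left).
Dec has 31 days: +31 → Jan 1, 2204 (170 left).
Jan has 31 days: +31 → Feb 1, 2204 (139 left).
Feb has 29 days: +29 → Mar 1, 2204 (110 left).
Mar has 31 days: +31 → Apr 1, 2204 (79 left).
Apr has 30 days: +30 → May 1, 2204 (49 left).
May has 31 days: +31 → Jun 1, 2204 (18 left).
+18 → Jun 19, 2204.

June 19, 2204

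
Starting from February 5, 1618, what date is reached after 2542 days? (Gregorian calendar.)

January 21, 1625

+365 (one year) → Feb 5, 1619 (2177 left).
+365 (one year) → Feb 5, 1620 (1812 left).
+366 (one year; includes Feb 29, 1620) → Feb 5, 1621 (1446 left).
+365 (one year) → Feb 5, 1622 (1081 left).
+365 (one year) → Feb 5, 1623 (716 left).
+365 (one year) → Feb 5, 1624 (351 left).
Feb has 29 days: +25 → Mar 1, 1624 (326 left).
Mar has 31 days: +31 → Apr 1, 1624 (295 left).
Apr has 30 days: +30 → May 1, 1624 (265 left).
May has 31 days: +31 → Jun 1, 1624 (234 left).
Jun has 30 days: +30 → Jul 1, 1624 (204 left).
Jul has 31 days: +31 → Aug 1, 1624 (173 left).
Aug has 31 days: +31 → Sep 1, 1624 (142 left).
Sep has 30 days: +30 → Oct 1, 1624 (112 left).
Oct has 31 days: +31 → Nov 1, 1624 (81 left).
Nov has 30 days: +30 → Dec 1, 1624 (51 left).
Dec has 31 days: +31 → Jan 1, 1625 (20 left).
+20 → Jan 21, 1625.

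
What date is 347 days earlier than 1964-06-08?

−8 → May 31, 1964 (end of May, 31 days; 339 left).
−31 → Apr 30, 1964 (end of Apr, 30 days; 308 left).
−30 → Mar 31, 1964 (end of Mar, 31 days; 278 left).
−31 → Feb 29, 1964 (end of Feb, 29 days; 247 left).
−29 → Jan 31, 1964 (end of Jan, 31 days; 218 left).
−31 → Dec 31, 1963 (end of Dec, 31 days; 187 left).
−31 → Nov 30, 1963 (end of Nov, 30 days; 156 left).
−30 → Oct 31, 1963 (end of Oct, 31 days; 126 left).
−31 → Sep 30, 1963 (end of Sep, 30 days; 95 left).
−30 → Aug 31, 1963 (end of Aug, 31 days; 65 left).
−31 → Jul 31, 1963 (end of Jul, 31 days; 34 left).
−31 → Jun 30, 1963 (end of Jun, 30 days; 3 left).
−3 → Jun 27, 1963.

June 27, 1963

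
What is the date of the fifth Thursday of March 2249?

March 29, 2249

March 1, 2249 is a Thursday.
The first Thursday is therefore March 1 (same day).
The fifth Thursday is 1 + 4×7 = March 29.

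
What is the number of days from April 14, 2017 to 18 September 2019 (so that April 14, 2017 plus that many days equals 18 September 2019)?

Apr 14, 2017 → Apr 14, 2018: 365 days.
Apr 14, 2018 → Apr 14, 2019: 365 days.
Apr 14, 2019 → May 14, 2019: 30 days (April has 30).
May 14, 2019 → Jun 14, 2019: 31 days (May has 31).
Jun 14, 2019 → Jul 14, 2019: 30 days (June has 30).
Jul 14, 2019 → Aug 14, 2019: 31 days (July has 31).
Aug 14, 2019 → Sep 14, 2019: 31 days (August has 31).
Sep 14, 2019 → Sep 18, 2019: 4 days.
Total: 887 days.

887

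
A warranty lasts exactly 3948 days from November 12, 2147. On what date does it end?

September 3, 2158

+366 (one year; includes Feb 29, 2148) → Nov 12, 2148 (3582 left).
+365 (one year) → Nov 12, 2149 (3217 left).
+365 (one year) → Nov 12, 2150 (2852 left).
+365 (one year) → Nov 12, 2151 (2487 left).
+366 (one year; includes Feb 29, 2152) → Nov 12, 2152 (2121 left).
+365 (one year) → Nov 12, 2153 (1756 left).
+365 (one year) → Nov 12, 2154 (1391 left).
+365 (one year) → Nov 12, 2155 (1026 left).
+366 (one year; includes Feb 29, 2156) → Nov 12, 2156 (660 left).
+365 (one year) → Nov 12, 2157 (295 left).
Nov has 30 days: +19 → Dec 1, 2157 (276 left).
Dec has 31 days: +31 → Jan 1, 2158 (245 left).
Jan has 31 days: +31 → Feb 1, 2158 (214 left).
Feb has 28 days: +28 → Mar 1, 2158 (186 left).
Mar has 31 days: +31 → Apr 1, 2158 (155 left).
Apr has 30 days: +30 → May 1, 2158 (125 left).
May has 31 days: +31 → Jun 1, 2158 (94 left).
Jun has 30 days: +30 → Jul 1, 2158 (64 left).
Jul has 31 days: +31 → Aug 1, 2158 (33 left).
Aug has 31 days: +31 → Sep 1, 2158 (2 left).
+2 → Sep 3, 2158.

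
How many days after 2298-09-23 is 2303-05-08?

Sep 23, 2298 → Sep 23, 2299: 365 days.
Sep 23, 2299 → Sep 23, 2300: 365 days.
Sep 23, 2300 → Sep 23, 2301: 365 days.
Sep 23, 2301 → Sep 23, 2302: 365 days.
Sep 23, 2302 → Oct 23, 2302: 30 days (September has 30).
Oct 23, 2302 → Nov 23, 2302: 31 days (October has 31).
Nov 23, 2302 → Dec 23, 2302: 30 days (November has 30).
Dec 23, 2302 → Jan 23, 2303: 31 days (December has 31).
Jan 23, 2303 → Feb 23, 2303: 31 days (January has 31).
Feb 23, 2303 → Mar 23, 2303: 28 days (February has 28).
Mar 23, 2303 → Apr 23, 2303: 31 days (March has 31).
Apr 23, 2303 → May 8, 2303: 15 days.
Total: 1687 days.

1687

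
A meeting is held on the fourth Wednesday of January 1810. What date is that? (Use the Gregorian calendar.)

January 1, 1810 is a Monday.
The first Wednesday is therefore January 3 (2 days later).
The fourth Wednesday is 3 + 3×7 = January 24.

January 24, 1810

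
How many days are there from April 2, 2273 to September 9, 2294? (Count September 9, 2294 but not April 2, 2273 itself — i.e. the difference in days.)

Apr 2, 2273 → Apr 2, 2274: 365 days.
Apr 2, 2274 → Apr 2, 2275: 365 days.
Apr 2, 2275 → Apr 2, 2276: 366 days (Feb 29, 2276 is in that span).
Apr 2, 2276 → Apr 2, 2277: 365 days.
Apr 2, 2277 → Apr 2, 2278: 365 days.
Apr 2, 2278 → Apr 2, 2279: 365 days.
Apr 2, 2279 → Apr 2, 2280: 366 days (Feb 29, 2280 is in that span).
Apr 2, 2280 → Apr 2, 2281: 365 days.
Apr 2, 2281 → Apr 2, 2282: 365 days.
Apr 2, 2282 → Apr 2, 2283: 365 days.
Apr 2, 2283 → Apr 2, 2284: 366 days (Feb 29, 2284 is in that span).
Apr 2, 2284 → Apr 2, 2285: 365 days.
Apr 2, 2285 → Apr 2, 2286: 365 days.
Apr 2, 2286 → Apr 2, 2287: 365 days.
Apr 2, 2287 → Apr 2, 2288: 366 days (Feb 29, 2288 is in that span).
Apr 2, 2288 → Apr 2, 2289: 365 days.
Apr 2, 2289 → Apr 2, 2290: 365 days.
Apr 2, 2290 → Apr 2, 2291: 365 days.
Apr 2, 2291 → Apr 2, 2292: 366 days (Feb 29, 2292 is in that span).
Apr 2, 2292 → Apr 2, 2293: 365 days.
Apr 2, 2293 → Apr 2, 2294: 365 days.
Apr 2, 2294 → May 2, 2294: 30 days (April has 30).
May 2, 2294 → Jun 2, 2294: 31 days (May has 31).
Jun 2, 2294 → Jul 2, 2294: 30 days (June has 30).
Jul 2, 2294 → Aug 2, 2294: 31 days (July has 31).
Aug 2, 2294 → Sep 2, 2294: 31 days (August has 31).
Sep 2, 2294 → Sep 9, 2294: 7 days.
Total: 7830 days.

7830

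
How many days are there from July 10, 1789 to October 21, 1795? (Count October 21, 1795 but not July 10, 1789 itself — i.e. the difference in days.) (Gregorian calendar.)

2294

Jul 10, 1789 → Jul 10, 1790: 365 days.
Jul 10, 1790 → Jul 10, 1791: 365 days.
Jul 10, 1791 → Jul 10, 1792: 366 days (Feb 29, 1792 is in that span).
Jul 10, 1792 → Jul 10, 1793: 365 days.
Jul 10, 1793 → Jul 10, 1794: 365 days.
Jul 10, 1794 → Jul 10, 1795: 365 days.
Jul 10, 1795 → Aug 10, 1795: 31 days (July has 31).
Aug 10, 1795 → Sep 10, 1795: 31 days (August has 31).
Sep 10, 1795 → Oct 10, 1795: 30 days (September has 30).
Oct 10, 1795 → Oct 21, 1795: 11 days.
Total: 2294 days.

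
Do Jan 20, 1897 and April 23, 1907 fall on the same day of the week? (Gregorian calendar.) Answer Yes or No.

From Jan 20, 1897 to Apr 23, 1907 is 3744 days.
3744 mod 7 = 6, so they are different weekdays.
(Jan 20, 1897 is a Wednesday; Apr 23, 1907 is a Tuesday.)

No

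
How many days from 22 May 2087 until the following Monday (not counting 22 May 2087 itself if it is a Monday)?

May 22, 2087 is a Thursday.
From Thursday to the next Monday is 4 days.

4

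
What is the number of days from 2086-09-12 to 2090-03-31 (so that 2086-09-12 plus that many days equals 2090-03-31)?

Sep 12, 2086 → Sep 12, 2087: 365 days.
Sep 12, 2087 → Sep 12, 2088: 366 days (Feb 29, 2088 is in that span).
Sep 12, 2088 → Sep 12, 2089: 365 days.
Sep 12, 2089 → Oct 12, 2089: 30 days (September has 30).
Oct 12, 2089 → Nov 12, 2089: 31 days (October has 31).
Nov 12, 2089 → Dec 12, 2089: 30 days (November has 30).
Dec 12, 2089 → Jan 12, 2090: 31 days (December has 31).
Jan 12, 2090 → Feb 12, 2090: 31 days (January has 31).
Feb 12, 2090 → Mar 12, 2090: 28 days (February has 28).
Mar 12, 2090 → Mar 31, 2090: 19 days.
Total: 1296 days.

1296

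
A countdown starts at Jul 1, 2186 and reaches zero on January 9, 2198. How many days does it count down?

Jul 1, 2186 → Jul 1, 2187: 365 days.
Jul 1, 2187 → Jul 1, 2188: 366 days (Feb 29, 2188 is in that span).
Jul 1, 2188 → Jul 1, 2189: 365 days.
Jul 1, 2189 → Jul 1, 2190: 365 days.
Jul 1, 2190 → Jul 1, 2191: 365 days.
Jul 1, 2191 → Jul 1, 2192: 366 days (Feb 29, 2192 is in that span).
Jul 1, 2192 → Jul 1, 2193: 365 days.
Jul 1, 2193 → Jul 1, 2194: 365 days.
Jul 1, 2194 → Jul 1, 2195: 365 days.
Jul 1, 2195 → Jul 1, 2196: 366 days (Feb 29, 2196 is in that span).
Jul 1, 2196 → Jul 1, 2197: 365 days.
Jul 1, 2197 → Aug 1, 2197: 31 days (July has 31).
Aug 1, 2197 → Sep 1, 2197: 31 days (August has 31).
Sep 1, 2197 → Oct 1, 2197: 30 days (September has 30).
Oct 1, 2197 → Nov 1, 2197: 31 days (October has 31).
Nov 1, 2197 → Dec 1, 2197: 30 days (November has 30).
Dec 1, 2197 → Jan 1, 2198: 31 days (December has 31).
Jan 1, 2198 → Jan 9, 2198: 8 days.
Total: 4210 days.

4210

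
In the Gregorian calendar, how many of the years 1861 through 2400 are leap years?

131

Multiples of 4 in [1861,2400]: 135.
Of those, multiples of 100: 6 (not leap unless ÷400).
Multiples of 400: 2.
Leap years = 135 − 6 + 2 = 131.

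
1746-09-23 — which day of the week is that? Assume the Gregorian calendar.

Friday

Doomsday rule: the anchor day for the 1700s is Sunday. For year 46: 46÷12 = 3 r 10, and 10÷4 = 2, so 3+10+2 = 15.
Sunday + 15 ≡ Monday — that's 1746's doomsday.
In September the doomsday date is Sep 5.
Sep 23 is 18 days after Sep 5; 18 mod 7 = 4, so Monday + 4 = Friday.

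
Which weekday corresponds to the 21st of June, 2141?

Doomsday rule: the anchor day for the 2100s is Sunday. For year 41: 41÷12 = 3 r 5, and 5÷4 = 1, so 3+5+1 = 9.
Sunday + 9 ≡ Tuesday — that's 2141's doomsday.
In June the doomsday date is Jun 6.
Jun 21 is 15 days after Jun 6; 15 mod 7 = 1, so Tuesday + 1 = Wednesday.

Wednesday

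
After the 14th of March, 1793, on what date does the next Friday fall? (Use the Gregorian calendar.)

March 15, 1793

Mar 14, 1793 is a Thursday.
From Thursday to the next Friday is 1 day.
Mar 14, 1793 + 1 = Mar 15, 1793.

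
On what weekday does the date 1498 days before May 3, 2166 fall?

May 3, 2166 is a Saturday.
1498 mod 7 = 0, so 1498 days before a Saturday is Saturday − 0 = Saturday.

Saturday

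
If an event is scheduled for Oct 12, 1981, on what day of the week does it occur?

Monday

Doomsday rule: the anchor day for the 1900s is Wednesday. For year 81: 81÷12 = 6 r 9, and 9÷4 = 2, so 6+9+2 = 17.
Wednesday + 17 ≡ Saturday — that's 1981's doomsday.
In October the doomsday date is Oct 10.
Oct 12 is 2 days after Oct 10; 2 mod 7 = 2, so Saturday + 2 = Monday.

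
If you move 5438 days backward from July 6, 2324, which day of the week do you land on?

Monday

Jul 6, 2324 is a Sunday.
5438 mod 7 = 6, so 5438 days before a Sunday is Sunday − 6 = Monday.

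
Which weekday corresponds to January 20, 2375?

Doomsday rule: the anchor day for the 2300s is Wednesday. For year 75: 75÷12 = 6 r 3, and 3÷4 = 0, so 6+3+0 = 9.
Wednesday + 9 ≡ Friday — that's 2375's doomsday.
In January the doomsday date is Jan 3 (2375 is not a leap year).
Jan 20 is 17 days after Jan 3; 17 mod 7 = 3, so Friday + 3 = Monday.

Monday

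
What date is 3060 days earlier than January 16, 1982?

August 31, 1973

−365 (one year) → Jan 16, 1981 (2695 left).
−366 (one year; includes Feb 29, 1980) → Jan 16, 1980 (2329 left).
−365 (one year) → Jan 16, 1979 (1964 left).
−365 (one year) → Jan 16, 1978 (1599 left).
−365 (one year) → Jan 16, 1977 (1234 left).
−366 (one year; includes Feb 29, 1976) → Jan 16, 1976 (868 left).
−365 (one year) → Jan 16, 1975 (503 left).
−365 (one year) → Jan 16, 1974 (138 left).
−16 → Dec 31, 1973 (end of Dec, 31 days; 122 left).
−31 → Nov 30, 1973 (end of Nov, 30 days; 91 left).
−30 → Oct 31, 1973 (end of Oct, 31 days; 61 left).
−31 → Sep 30, 1973 (end of Sep, 30 days; 30 left).
−30 → Aug 31, 1973 (end of Aug, 31 days; 0 left).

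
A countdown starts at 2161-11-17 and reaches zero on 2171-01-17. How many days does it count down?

3348

Nov 17, 2161 → Nov 17, 2162: 365 days.
Nov 17, 2162 → Nov 17, 2163: 365 days.
Nov 17, 2163 → Nov 17, 2164: 366 days (Feb 29, 2164 is in that span).
Nov 17, 2164 → Nov 17, 2165: 365 days.
Nov 17, 2165 → Nov 17, 2166: 365 days.
Nov 17, 2166 → Nov 17, 2167: 365 days.
Nov 17, 2167 → Nov 17, 2168: 366 days (Feb 29, 2168 is in that span).
Nov 17, 2168 → Nov 17, 2169: 365 days.
Nov 17, 2169 → Nov 17, 2170: 365 days.
Nov 17, 2170 → Dec 17, 2170: 30 days (November has 30).
Dec 17, 2170 → Jan 17, 2171: 31 days.
Total: 3348 days.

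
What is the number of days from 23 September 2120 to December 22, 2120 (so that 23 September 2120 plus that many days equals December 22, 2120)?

90

Sep 23, 2120 → Oct 23, 2120: 30 days (September has 30).
Oct 23, 2120 → Nov 23, 2120: 31 days (October has 31).
Nov 23, 2120 → Dec 22, 2120: 29 days.
Total: 90 days.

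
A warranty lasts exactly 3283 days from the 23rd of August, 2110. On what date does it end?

August 19, 2119

+365 (one year) → Aug 23, 2111 (2918 left).
+366 (one year; includes Feb 29, 2112) → Aug 23, 2112 (2552 left).
+365 (one year) → Aug 23, 2113 (2187 left).
+365 (one year) → Aug 23, 2114 (1822 left).
+365 (one year) → Aug 23, 2115 (1457 left).
+366 (one year; includes Feb 29, 2116) → Aug 23, 2116 (1091 left).
+365 (one year) → Aug 23, 2117 (726 left).
+365 (one year) → Aug 23, 2118 (361 left).
Aug has 31 days: +9 → Sep 1, 2118 (352 left).
Sep has 30 days: +30 → Oct 1, 2118 (322 left).
Oct has 31 days: +31 → Nov 1, 2118 (291 left).
Nov has 30 days: +30 → Dec 1, 2118 (261 left).
Dec has 31 days: +31 → Jan 1, 2119 (230 left).
Jan has 31 days: +31 → Feb 1, 2119 (199 left).
Feb has 28 days: +28 → Mar 1, 2119 (171 left).
Mar has 31 days: +31 → Apr 1, 2119 (140 left).
Apr has 30 days: +30 → May 1, 2119 (110 left).
May has 31 days: +31 → Jun 1, 2119 (79 left).
Jun has 30 days: +30 → Jul 1, 2119 (49 left).
Jul has 31 days: +31 → Aug 1, 2119 (18 left).
+18 → Aug 19, 2119.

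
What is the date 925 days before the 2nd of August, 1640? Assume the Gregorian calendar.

−366 (one year; includes Feb 29, 1640) → Aug 2, 1639 (559 left).
−365 (one year) → Aug 2, 1638 (194 left).
−2 → Jul 31, 1638 (end of Jul, 31 days; 192 left).
−31 → Jun 30, 1638 (end of Jun, 30 days; 161 left).
−30 → May 31, 1638 (end of May, 31 days; 131 left).
−31 → Apr 30, 1638 (end of Apr, 30 days; 100 left).
−30 → Mar 31, 1638 (end of Mar, 31 days; 70 left).
−31 → Feb 28, 1638 (end of Feb, 28 days; 39 left).
−28 → Jan 31, 1638 (end of Jan, 31 days; 11 left).
−11 → Jan 20, 1638.

January 20, 1638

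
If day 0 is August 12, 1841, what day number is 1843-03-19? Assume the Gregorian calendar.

584

Aug 12, 1841 → Aug 12, 1842: 365 days.
Aug 12, 1842 → Sep 12, 1842: 31 days (August has 31).
Sep 12, 1842 → Oct 12, 1842: 30 days (September has 30).
Oct 12, 1842 → Nov 12, 1842: 31 days (October has 31).
Nov 12, 1842 → Dec 12, 1842: 30 days (November has 30).
Dec 12, 1842 → Jan 12, 1843: 31 days (December has 31).
Jan 12, 1843 → Feb 12, 1843: 31 days (January has 31).
Feb 12, 1843 → Mar 12, 1843: 28 days (February has 28).
Mar 12, 1843 → Mar 19, 1843: 7 days.
Total: 584 days.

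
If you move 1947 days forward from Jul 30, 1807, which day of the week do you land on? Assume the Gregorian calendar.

First find the weekday of Jul 30, 1807. Doomsday rule: the anchor day for the 1800s is Friday. For year 07: 7÷12 = 0 r 7, and 7÷4 = 1, so 0+7+1 = 8.
Friday + 8 ≡ Saturday — that's 1807's doomsday.
In July the doomsday date is Jul 11.
Jul 30 is 19 days after Jul 11; 19 mod 7 = 5, so Saturday + 5 = Thursday.
1947 mod 7 = 1, so 1947 days after a Thursday is Thursday + 1 = Friday.

Friday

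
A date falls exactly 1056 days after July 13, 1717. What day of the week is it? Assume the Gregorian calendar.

First find the weekday of Jul 13, 1717. Doomsday rule: the anchor day for the 1700s is Sunday. For year 17: 17÷12 = 1 r 5, and 5÷4 = 1, so 1+5+1 = 7.
Sunday + 7 ≡ Sunday — that's 1717's doomsday.
In July the doomsday date is Jul 11.
Jul 13 is 2 days after Jul 11; 2 mod 7 = 2, so Sunday + 2 = Tuesday.
1056 mod 7 = 6, so 1056 days after a Tuesday is Tuesday + 6 = Monday.

Monday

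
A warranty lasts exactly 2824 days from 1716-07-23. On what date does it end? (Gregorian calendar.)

April 16, 1724

+365 (one year) → Jul 23, 1717 (2459 left).
+365 (one year) → Jul 23, 1718 (2094 left).
+365 (one year) → Jul 23, 1719 (1729 left).
+366 (one year; includes Feb 29, 1720) → Jul 23, 1720 (1363 left).
+365 (one year) → Jul 23, 1721 (998 left).
+365 (one year) → Jul 23, 1722 (633 left).
+365 (one year) → Jul 23, 1723 (268 left).
Jul has 31 days: +9 → Aug 1, 1723 (259 left).
Aug has 31 days: +31 → Sep 1, 1723 (228 left).
Sep has 30 days: +30 → Oct 1, 1723 (198 left).
Oct has 31 days: +31 → Nov 1, 1723 (167 left).
Nov has 30 days: +30 → Dec 1, 1723 (137 left).
Dec has 31 days: +31 → Jan 1, 1724 (106 left).
Jan has 31 days: +31 → Feb 1, 1724 (75 left).
Feb has 29 days: +29 → Mar 1, 1724 (46 left).
Mar has 31 days: +31 → Apr 1, 1724 (15 left).
+15 → Apr 16, 1724.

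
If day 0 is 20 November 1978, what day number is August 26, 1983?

Nov 20, 1978 → Nov 20, 1979: 365 days.
Nov 20, 1979 → Nov 20, 1980: 366 days (Feb 29, 1980 is in that span).
Nov 20, 1980 → Nov 20, 1981: 365 days.
Nov 20, 1981 → Nov 20, 1982: 365 days.
Nov 20, 1982 → Dec 20, 1982: 30 days (November has 30).
Dec 20, 1982 → Jan 20, 1983: 31 days (December has 31).
Jan 20, 1983 → Feb 20, 1983: 31 days (January has 31).
Feb 20, 1983 → Mar 20, 1983: 28 days (February has 28).
Mar 20, 1983 → Apr 20, 1983: 31 days (March has 31).
Apr 20, 1983 → May 20, 1983: 30 days (April has 30).
May 20, 1983 → Jun 20, 1983: 31 days (May has 31).
Jun 20, 1983 → Jul 20, 1983: 30 days (June has 30).
Jul 20, 1983 → Aug 20, 1983: 31 days (July has 31).
Aug 20, 1983 → Aug 26, 1983: 6 days.
Total: 1740 days.

1740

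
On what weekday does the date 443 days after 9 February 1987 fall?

Feb 9, 1987 is a Monday.
443 mod 7 = 2, so 443 days after a Monday is Monday + 2 = Wednesday.

Wednesday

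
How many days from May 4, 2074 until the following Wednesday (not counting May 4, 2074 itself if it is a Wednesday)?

5

May 4, 2074 is a Friday.
From Friday to the next Wednesday is 5 days.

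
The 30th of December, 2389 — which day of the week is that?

Doomsday rule: the anchor day for the 2300s is Wednesday. For year 89: 89÷12 = 7 r 5, and 5÷4 = 1, so 7+5+1 = 13.
Wednesday + 13 ≡ Tuesday — that's 2389's doomsday.
In December the doomsday date is Dec 12.
Dec 30 is 18 days after Dec 12; 18 mod 7 = 4, so Tuesday + 4 = Saturday.

Saturday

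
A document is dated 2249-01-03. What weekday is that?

Doomsday rule: the anchor day for the 2200s is Friday. For year 49: 49÷12 = 4 r 1, and 1÷4 = 0, so 4+1+0 = 5.
Friday + 5 ≡ Wednesday — that's 2249's doomsday.
In January the doomsday date is Jan 3 (2249 is not a leap year).
Jan 3 is the doomsday itself: Wednesday.

Wednesday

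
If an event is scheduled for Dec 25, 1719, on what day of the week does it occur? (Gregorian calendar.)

Monday

Doomsday rule: the anchor day for the 1700s is Sunday. For year 19: 19÷12 = 1 r 7, and 7÷4 = 1, so 1+7+1 = 9.
Sunday + 9 ≡ Tuesday — that's 1719's doomsday.
In December the doomsday date is Dec 12.
Dec 25 is 13 days after Dec 12; 13 mod 7 = 6, so Tuesday + 6 = Monday.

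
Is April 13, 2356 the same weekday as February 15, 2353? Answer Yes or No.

From Feb 15, 2353 to Apr 13, 2356 is 1153 days.
1153 mod 7 = 5, so they are different weekdays.
(Feb 15, 2353 is a Sunday; Apr 13, 2356 is a Friday.)

No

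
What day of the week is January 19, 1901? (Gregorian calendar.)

Doomsday rule: the anchor day for the 1900s is Wednesday. For year 01: 1÷12 = 0 r 1, and 1÷4 = 0, so 0+1+0 = 1.
Wednesday + 1 ≡ Thursday — that's 1901's doomsday.
In January the doomsday date is Jan 3 (1901 is not a leap year).
Jan 19 is 16 days after Jan 3; 16 mod 7 = 2, so Thursday + 2 = Saturday.

Saturday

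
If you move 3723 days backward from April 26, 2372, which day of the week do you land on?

First find the weekday of Apr 26, 2372. Doomsday rule: the anchor day for the 2300s is Wednesday. For year 72: 72÷12 = 6 r 0, and 0÷4 = 0, so 6+0+0 = 6.
Wednesday + 6 ≡ Tuesday — that's 2372's doomsday.
In April the doomsday date is Apr 4.
Apr 26 is 22 days after Apr 4; 22 mod 7 = 1, so Tuesday + 1 = Wednesday.
3723 mod 7 = 6, so 3723 days before a Wednesday is Wednesday − 6 = Thursday.

Thursday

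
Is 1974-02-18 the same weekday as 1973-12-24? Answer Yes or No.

From Dec 24, 1973 to Feb 18, 1974 is 56 days.
56 mod 7 = 0, so they are the same weekday.
(Dec 24, 1973 is a Monday; Feb 18, 1974 is a Monday.)

Yes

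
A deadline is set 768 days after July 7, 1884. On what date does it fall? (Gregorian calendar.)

August 14, 1886

+365 (one year) → Jul 7, 1885 (403 left).
+365 (one year) → Jul 7, 1886 (38 left).
Jul has 31 days: +25 → Aug 1, 1886 (13 left).
+13 → Aug 14, 1886.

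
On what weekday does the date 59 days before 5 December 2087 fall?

Tuesday

Dec 5, 2087 is a Friday.
59 mod 7 = 3, so 59 days before a Friday is Friday − 3 = Tuesday.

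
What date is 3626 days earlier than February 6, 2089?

March 5, 2079

−366 (one year; includes Feb 29, 2088) → Feb 6, 2088 (3260 left).
−365 (one year) → Feb 6, 2087 (2895 left).
−365 (one year) → Feb 6, 2086 (2530 left).
−365 (one year) → Feb 6, 2085 (2165 left).
−366 (one year; includes Feb 29, 2084) → Feb 6, 2084 (1799 left).
−365 (one year) → Feb 6, 2083 (1434 left).
−365 (one year) → Feb 6, 2082 (1069 left).
−365 (one year) → Feb 6, 2081 (704 left).
−366 (one year; includes Feb 29, 2080) → Feb 6, 2080 (338 left).
−6 → Jan 31, 2080 (end of Jan, 31 days; 332 left).
−31 → Dec 31, 2079 (end of Dec, 31 days; 301 left).
−31 → Nov 30, 2079 (end of Nov, 30 days; 270 left).
−30 → Oct 31, 2079 (end of Oct, 31 days; 240 left).
−31 → Sep 30, 2079 (end of Sep, 30 days; 209 left).
−30 → Aug 31, 2079 (end of Aug, 31 days; 179 left).
−31 → Jul 31, 2079 (end of Jul, 31 days; 148 left).
−31 → Jun 30, 2079 (end of Jun, 30 days; 117 left).
−30 → May 31, 2079 (end of May, 31 days; 87 left).
−31 → Apr 30, 2079 (end of Apr, 30 days; 56 left).
−30 → Mar 31, 2079 (end of Mar, 31 days; 26 left).
−26 → Mar 5, 2079.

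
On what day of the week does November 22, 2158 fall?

Doomsday rule: the anchor day for the 2100s is Sunday. For year 58: 58÷12 = 4 r 10, and 10÷4 = 2, so 4+10+2 = 16.
Sunday + 16 ≡ Tuesday — that's 2158's doomsday.
In November the doomsday date is Nov 7.
Nov 22 is 15 days after Nov 7; 15 mod 7 = 1, so Tuesday + 1 = Wednesday.

Wednesday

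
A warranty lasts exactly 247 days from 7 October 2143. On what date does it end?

Oct has 31 days: +25 → Nov 1, 2143 (222 left).
Nov has 30 days: +30 → Dec 1, 2143 (192 left).
Dec has 31 days: +31 → Jan 1, 2144 (161 left).
Jan has 31 days: +31 → Feb 1, 2144 (130 left).
Feb has 29 days: +29 → Mar 1, 2144 (101 left).
Mar has 31 days: +31 → Apr 1, 2144 (70 left).
Apr has 30 days: +30 → May 1, 2144 (40 left).
May has 31 days: +31 → Jun 1, 2144 (9 left).
+9 → Jun 10, 2144.

June 10, 2144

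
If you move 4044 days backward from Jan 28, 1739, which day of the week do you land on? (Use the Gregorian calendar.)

Jan 28, 1739 is a Wednesday.
4044 mod 7 = 5, so 4044 days before a Wednesday is Wednesday − 5 = Friday.

Friday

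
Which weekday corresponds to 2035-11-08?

Thursday

January 1, 2035 is a Monday.
Jan 1, 2035 → Feb 1, 2035: 31 days (January has 31).
Feb 1, 2035 → Mar 1, 2035: 28 days (February has 28).
Mar 1, 2035 → Apr 1, 2035: 31 days (March has 31).
Apr 1, 2035 → May 1, 2035: 30 days (April has 30).
May 1, 2035 → Jun 1, 2035: 31 days (May has 31).
Jun 1, 2035 → Jul 1, 2035: 30 days (June has 30).
Jul 1, 2035 → Aug 1, 2035: 31 days (July has 31).
Aug 1, 2035 → Sep 1, 2035: 31 days (August has 31).
Sep 1, 2035 → Oct 1, 2035: 30 days (September has 30).
Oct 1, 2035 → Nov 1, 2035: 31 days (October has 31).
Nov 1, 2035 → Nov 8, 2035: 7 days.
Total: 311 days.
311 mod 7 = 3, so Monday + 3 = Thursday.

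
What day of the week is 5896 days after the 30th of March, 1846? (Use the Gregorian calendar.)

First find the weekday of Mar 30, 1846. Doomsday rule: the anchor day for the 1800s is Friday. For year 46: 46÷12 = 3 r 10, and 10÷4 = 2, so 3+10+2 = 15.
Friday + 15 ≡ Saturday — that's 1846's doomsday.
In March the doomsday date is Mar 14.
Mar 30 is 16 days after Mar 14; 16 mod 7 = 2, so Saturday + 2 = Monday.
5896 mod 7 = 2, so 5896 days after a Monday is Monday + 2 = Wednesday.

Wednesday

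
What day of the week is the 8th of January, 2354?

Friday

Doomsday rule: the anchor day for the 2300s is Wednesday. For year 54: 54÷12 = 4 r 6, and 6÷4 = 1, so 4+6+1 = 11.
Wednesday + 11 ≡ Sunday — that's 2354's doomsday.
In January the doomsday date is Jan 3 (2354 is not a leap year).
Jan 8 is 5 days after Jan 3; 5 mod 7 = 5, so Sunday + 5 = Friday.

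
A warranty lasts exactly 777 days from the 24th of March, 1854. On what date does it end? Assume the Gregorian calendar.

+365 (one year) → Mar 24, 1855 (412 left).
+366 (one year; includes Feb 29, 1856) → Mar 24, 1856 (46 left).
Mar has 31 days: +8 → Apr 1, 1856 (38 left).
Apr has 30 days: +30 → May 1, 1856 (8 left).
+8 → May 9, 1856.

May 9, 1856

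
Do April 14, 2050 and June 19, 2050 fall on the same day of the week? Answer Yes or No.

From Apr 14, 2050 to Jun 19, 2050 is 66 days.
66 mod 7 = 3, so they are different weekdays.
(Apr 14, 2050 is a Thursday; Jun 19, 2050 is a Sunday.)

No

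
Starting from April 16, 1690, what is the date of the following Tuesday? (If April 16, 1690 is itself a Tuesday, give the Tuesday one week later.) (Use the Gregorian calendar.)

April 18, 1690

Apr 16, 1690 is a Sunday.
From Sunday to the next Tuesday is 2 days.
Apr 16, 1690 + 2 = Apr 18, 1690.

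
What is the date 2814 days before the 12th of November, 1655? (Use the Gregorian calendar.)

−365 (one year) → Nov 12, 1654 (2449 left).
−365 (one year) → Nov 12, 1653 (2084 left).
−365 (one year) → Nov 12, 1652 (1719 left).
−366 (one year; includes Feb 29, 1652) → Nov 12, 1651 (1353 left).
−365 (one year) → Nov 12, 1650 (988 left).
−365 (one year) → Nov 12, 1649 (623 left).
−365 (one year) → Nov 12, 1648 (258 left).
−12 → Oct 31, 1648 (end of Oct, 31 days; 246 left).
−31 → Sep 30, 1648 (end of Sep, 30 days; 215 left).
−30 → Aug 31, 1648 (end of Aug, 31 days; 185 left).
−31 → Jul 31, 1648 (end of Jul, 31 days; 154 left).
−31 → Jun 30, 1648 (end of Jun, 30 days; 123 left).
−30 → May 31, 1648 (end of May, 31 days; 93 left).
−31 → Apr 30, 1648 (end of Apr, 30 days; 62 left).
−30 → Mar 31, 1648 (end of Mar, 31 days; 32 left).
−31 → Feb 29, 1648 (end of Feb, 29 days; 1 left).
−1 → Feb 28, 1648.

February 28, 1648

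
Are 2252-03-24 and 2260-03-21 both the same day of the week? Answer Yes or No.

Yes

From Mar 24, 2252 to Mar 21, 2260 is 2919 days.
2919 mod 7 = 0, so they are the same weekday.
(Mar 24, 2252 is a Wednesday; Mar 21, 2260 is a Wednesday.)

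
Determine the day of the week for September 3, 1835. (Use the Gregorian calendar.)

Thursday

January 1, 1835 is a Thursday.
Jan 1, 1835 → Feb 1, 1835: 31 days (January has 31).
Feb 1, 1835 → Mar 1, 1835: 28 days (February has 28).
Mar 1, 1835 → Apr 1, 1835: 31 days (March has 31).
Apr 1, 1835 → May 1, 1835: 30 days (April has 30).
May 1, 1835 → Jun 1, 1835: 31 days (May has 31).
Jun 1, 1835 → Jul 1, 1835: 30 days (June has 30).
Jul 1, 1835 → Aug 1, 1835: 31 days (July has 31).
Aug 1, 1835 → Sep 1, 1835: 31 days (August has 31).
Sep 1, 1835 → Sep 3, 1835: 2 days.
Total: 245 days.
245 mod 7 = 0, so Thursday + 0 = Thursday.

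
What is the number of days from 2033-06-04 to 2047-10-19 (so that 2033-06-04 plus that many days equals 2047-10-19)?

5250

Jun 4, 2033 → Jun 4, 2034: 365 days.
Jun 4, 2034 → Jun 4, 2035: 365 days.
Jun 4, 2035 → Jun 4, 2036: 366 days (Feb 29, 2036 is in that span).
Jun 4, 2036 → Jun 4, 2037: 365 days.
Jun 4, 2037 → Jun 4, 2038: 365 days.
Jun 4, 2038 → Jun 4, 2039: 365 days.
Jun 4, 2039 → Jun 4, 2040: 366 days (Feb 29, 2040 is in that span).
Jun 4, 2040 → Jun 4, 2041: 365 days.
Jun 4, 2041 → Jun 4, 2042: 365 days.
Jun 4, 2042 → Jun 4, 2043: 365 days.
Jun 4, 2043 → Jun 4, 2044: 366 days (Feb 29, 2044 is in that span).
Jun 4, 2044 → Jun 4, 2045: 365 days.
Jun 4, 2045 → Jun 4, 2046: 365 days.
Jun 4, 2046 → Jun 4, 2047: 365 days.
Jun 4, 2047 → Jul 4, 2047: 30 days (June has 30).
Jul 4, 2047 → Aug 4, 2047: 31 days (July has 31).
Aug 4, 2047 → Sep 4, 2047: 31 days (August has 31).
Sep 4, 2047 → Oct 4, 2047: 30 days (September has 30).
Oct 4, 2047 → Oct 19, 2047: 15 days.
Total: 5250 days.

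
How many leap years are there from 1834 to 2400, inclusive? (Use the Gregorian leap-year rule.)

138

Multiples of 4 in [1834,2400]: 142.
Of those, multiples of 100: 6 (not leap unless ÷400).
Multiples of 400: 2.
Leap years = 142 − 6 + 2 = 138.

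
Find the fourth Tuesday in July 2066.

July 1, 2066 is a Thursday.
The first Tuesday is therefore July 6 (5 days later).
The fourth Tuesday is 6 + 3×7 = July 27.

July 27, 2066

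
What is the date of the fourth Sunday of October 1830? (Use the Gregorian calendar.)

October 1, 1830 is a Friday.
The first Sunday is therefore October 3 (2 days later).
The fourth Sunday is 3 + 3×7 = October 24.

October 24, 1830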